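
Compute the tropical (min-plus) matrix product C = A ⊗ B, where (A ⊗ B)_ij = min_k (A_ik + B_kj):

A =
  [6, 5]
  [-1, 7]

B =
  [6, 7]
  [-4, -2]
A ⊗ B =
  [1, 3]
  [3, 5]

Apply the min-plus product entry-by-entry:
  C[0][0] = min over k of (A[0][0] + B[0][0] = 6 + 6 = 12, A[0][1] + B[1][0] = 5 + -4 = 1) = 1 (attained at k = 1)
  C[0][1] = min over k of (A[0][0] + B[0][1] = 6 + 7 = 13, A[0][1] + B[1][1] = 5 + -2 = 3) = 3 (attained at k = 1)
  C[1][0] = min over k of (A[1][0] + B[0][0] = -1 + 6 = 5, A[1][1] + B[1][0] = 7 + -4 = 3) = 3 (attained at k = 1)
  C[1][1] = min over k of (A[1][0] + B[0][1] = -1 + 7 = 6, A[1][1] + B[1][1] = 7 + -2 = 5) = 5 (attained at k = 1)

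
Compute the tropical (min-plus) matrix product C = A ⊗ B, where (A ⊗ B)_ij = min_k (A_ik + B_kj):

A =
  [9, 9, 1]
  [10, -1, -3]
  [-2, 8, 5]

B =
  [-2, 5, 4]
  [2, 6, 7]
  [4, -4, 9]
A ⊗ B =
  [5, -3, 10]
  [1, -7, 6]
  [-4, 1, 2]

Apply the min-plus product entry-by-entry:
  C[0][0] = min over k of (A[0][0] + B[0][0] = 9 + -2 = 7, A[0][1] + B[1][0] = 9 + 2 = 11, A[0][2] + B[2][0] = 1 + 4 = 5) = 5 (attained at k = 2)
  C[0][1] = min over k of (A[0][0] + B[0][1] = 9 + 5 = 14, A[0][1] + B[1][1] = 9 + 6 = 15, A[0][2] + B[2][1] = 1 + -4 = -3) = -3 (attained at k = 2)
  C[0][2] = min over k of (A[0][0] + B[0][2] = 9 + 4 = 13, A[0][1] + B[1][2] = 9 + 7 = 16, A[0][2] + B[2][2] = 1 + 9 = 10) = 10 (attained at k = 2)
  C[1][0] = min over k of (A[1][0] + B[0][0] = 10 + -2 = 8, A[1][1] + B[1][0] = -1 + 2 = 1, A[1][2] + B[2][0] = -3 + 4 = 1) = 1 (attained at k = 1)
  C[1][1] = min over k of (A[1][0] + B[0][1] = 10 + 5 = 15, A[1][1] + B[1][1] = -1 + 6 = 5, A[1][2] + B[2][1] = -3 + -4 = -7) = -7 (attained at k = 2)
  C[1][2] = min over k of (A[1][0] + B[0][2] = 10 + 4 = 14, A[1][1] + B[1][2] = -1 + 7 = 6, A[1][2] + B[2][2] = -3 + 9 = 6) = 6 (attained at k = 1)
  C[2][0] = min over k of (A[2][0] + B[0][0] = -2 + -2 = -4, A[2][1] + B[1][0] = 8 + 2 = 10, A[2][2] + B[2][0] = 5 + 4 = 9) = -4 (attained at k = 0)
  C[2][1] = min over k of (A[2][0] + B[0][1] = -2 + 5 = 3, A[2][1] + B[1][1] = 8 + 6 = 14, A[2][2] + B[2][1] = 5 + -4 = 1) = 1 (attained at k = 2)
  C[2][2] = min over k of (A[2][0] + B[0][2] = -2 + 4 = 2, A[2][1] + B[1][2] = 8 + 7 = 15, A[2][2] + B[2][2] = 5 + 9 = 14) = 2 (attained at k = 0)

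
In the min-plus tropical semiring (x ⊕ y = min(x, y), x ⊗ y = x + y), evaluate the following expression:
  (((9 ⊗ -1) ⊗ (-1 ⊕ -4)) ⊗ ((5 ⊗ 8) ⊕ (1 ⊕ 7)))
(((9 ⊗ -1) ⊗ (-1 ⊕ -4)) ⊗ ((5 ⊗ 8) ⊕ (1 ⊕ 7))) = 5

Expand innermost to outermost. Recall ⊕ takes the minimum of its arguments and ⊗ takes their sum. Working out the expression (((9 ⊗ -1) ⊗ (-1 ⊕ -4)) ⊗ ((5 ⊗ 8) ⊕ (1 ⊕ 7))) gives 5.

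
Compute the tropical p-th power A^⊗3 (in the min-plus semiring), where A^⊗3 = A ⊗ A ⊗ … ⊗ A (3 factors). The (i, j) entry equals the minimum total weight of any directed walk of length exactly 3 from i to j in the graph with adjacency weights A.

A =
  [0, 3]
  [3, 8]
A^⊗3 =
  [0, 3]
  [3, 6]

Each entry (A^⊗3)_ij equals the minimum over all length-3 walks i = v_0 → v_1 → … → v_3 = j of Σ_t A[v_t][v_{t+1}]. For example, for (i, j) = (0, 1) we minimise over 4 possible intermediate vertex sequences; the minimum is 3, attained along the walk 0 → 0 → 0 → 1.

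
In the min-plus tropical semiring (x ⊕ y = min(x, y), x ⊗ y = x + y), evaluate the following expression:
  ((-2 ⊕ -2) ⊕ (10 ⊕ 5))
((-2 ⊕ -2) ⊕ (10 ⊕ 5)) = -2

Expand innermost to outermost. Recall ⊕ takes the minimum of its arguments and ⊗ takes their sum. Working out the expression ((-2 ⊕ -2) ⊕ (10 ⊕ 5)) gives -2.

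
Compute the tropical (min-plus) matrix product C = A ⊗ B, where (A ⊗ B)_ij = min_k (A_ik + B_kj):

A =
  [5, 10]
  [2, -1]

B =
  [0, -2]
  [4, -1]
A ⊗ B =
  [5, 3]
  [2, -2]

Apply the min-plus product entry-by-entry:
  C[0][0] = min over k of (A[0][0] + B[0][0] = 5 + 0 = 5, A[0][1] + B[1][0] = 10 + 4 = 14) = 5 (attained at k = 0)
  C[0][1] = min over k of (A[0][0] + B[0][1] = 5 + -2 = 3, A[0][1] + B[1][1] = 10 + -1 = 9) = 3 (attained at k = 0)
  C[1][0] = min over k of (A[1][0] + B[0][0] = 2 + 0 = 2, A[1][1] + B[1][0] = -1 + 4 = 3) = 2 (attained at k = 0)
  C[1][1] = min over k of (A[1][0] + B[0][1] = 2 + -2 = 0, A[1][1] + B[1][1] = -1 + -1 = -2) = -2 (attained at k = 1)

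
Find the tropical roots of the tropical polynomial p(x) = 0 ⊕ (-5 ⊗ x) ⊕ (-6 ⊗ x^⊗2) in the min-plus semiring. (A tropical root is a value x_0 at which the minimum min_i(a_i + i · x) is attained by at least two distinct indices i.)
Roots: {1, 5}

Each tropical root is a break point of the lower envelope of the lines y = a_i + i · x (there are 3 lines, with slopes 0, 1, ..., 2). Only the lines that attain the minimum somewhere contribute to roots; other lines are dominated. Here the surviving (envelope) indices are i = 2, i = 1, i = 0.
Intersections between consecutive envelope lines give the roots: for adjacent envelope indices i < j the intersection is x = (a_i − a_j) / (j − i). Reading off the sorted break points: {1, 5}.
Verification: at each break x_0, at least two indices attain the minimum of min_i(a_i + i · x_0).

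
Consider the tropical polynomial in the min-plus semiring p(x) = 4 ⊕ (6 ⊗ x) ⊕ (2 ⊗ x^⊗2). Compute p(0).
p(0) = 2

A tropical monomial a ⊗ x^⊗i evaluates to a + i · x. Evaluating each term at x = 0:
  Term 0 contributes 4 + 0 · 0 = 4
  Term 1 contributes 6 + 1 · 0 = 6
  Term 2 contributes 2 + 2 · 0 = 2
p(0) = ⊕ of these = min[4, 6, 2] = 2.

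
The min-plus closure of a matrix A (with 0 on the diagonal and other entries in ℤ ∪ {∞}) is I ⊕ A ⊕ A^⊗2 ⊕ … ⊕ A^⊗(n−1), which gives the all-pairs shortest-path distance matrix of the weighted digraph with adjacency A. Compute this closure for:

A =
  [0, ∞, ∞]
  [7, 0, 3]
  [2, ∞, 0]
Closure =
  [0, ∞, ∞]
  [5, 0, 3]
  [2, ∞, 0]

This is the Floyd-Warshall all-pairs shortest-path computation. For each intermediate vertex k = 0, 1, …, 2, update dist[i][j] ← min(dist[i][j], dist[i][k] + dist[k][j]). The final matrix gives, for each (i, j), the minimum total weight of any directed path from i to j (possibly empty when i = j).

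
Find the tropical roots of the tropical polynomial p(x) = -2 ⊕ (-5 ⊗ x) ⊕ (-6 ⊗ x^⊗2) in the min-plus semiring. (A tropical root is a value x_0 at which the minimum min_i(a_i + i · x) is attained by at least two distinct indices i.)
Roots: {1, 3}

Each tropical root is a break point of the lower envelope of the lines y = a_i + i · x (there are 3 lines, with slopes 0, 1, ..., 2). Only the lines that attain the minimum somewhere contribute to roots; other lines are dominated. Here the surviving (envelope) indices are i = 2, i = 1, i = 0.
Intersections between consecutive envelope lines give the roots: for adjacent envelope indices i < j the intersection is x = (a_i − a_j) / (j − i). Reading off the sorted break points: {1, 3}.
Verification: at each break x_0, at least two indices attain the minimum of min_i(a_i + i · x_0).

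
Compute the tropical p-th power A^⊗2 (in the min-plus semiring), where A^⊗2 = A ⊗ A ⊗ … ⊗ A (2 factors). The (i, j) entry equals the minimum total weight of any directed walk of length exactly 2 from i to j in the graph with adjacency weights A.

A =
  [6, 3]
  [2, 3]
A^⊗2 =
  [5, 6]
  [5, 5]

Each entry (A^⊗2)_ij equals the minimum over all length-2 walks i = v_0 → v_1 → … → v_2 = j of Σ_t A[v_t][v_{t+1}]. For example, for (i, j) = (0, 1) we minimise over 2 possible intermediate vertex sequences; the minimum is 6, attained along the walk 0 → 1 → 1.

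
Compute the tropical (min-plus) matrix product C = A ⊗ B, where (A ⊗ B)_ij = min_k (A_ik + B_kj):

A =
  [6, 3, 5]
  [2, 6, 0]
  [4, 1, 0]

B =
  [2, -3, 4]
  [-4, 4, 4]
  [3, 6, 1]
A ⊗ B =
  [-1, 3, 6]
  [2, -1, 1]
  [-3, 1, 1]

Apply the min-plus product entry-by-entry:
  C[0][0] = min over k of (A[0][0] + B[0][0] = 6 + 2 = 8, A[0][1] + B[1][0] = 3 + -4 = -1, A[0][2] + B[2][0] = 5 + 3 = 8) = -1 (attained at k = 1)
  C[0][1] = min over k of (A[0][0] + B[0][1] = 6 + -3 = 3, A[0][1] + B[1][1] = 3 + 4 = 7, A[0][2] + B[2][1] = 5 + 6 = 11) = 3 (attained at k = 0)
  C[0][2] = min over k of (A[0][0] + B[0][2] = 6 + 4 = 10, A[0][1] + B[1][2] = 3 + 4 = 7, A[0][2] + B[2][2] = 5 + 1 = 6) = 6 (attained at k = 2)
  C[1][0] = min over k of (A[1][0] + B[0][0] = 2 + 2 = 4, A[1][1] + B[1][0] = 6 + -4 = 2, A[1][2] + B[2][0] = 0 + 3 = 3) = 2 (attained at k = 1)
  C[1][1] = min over k of (A[1][0] + B[0][1] = 2 + -3 = -1, A[1][1] + B[1][1] = 6 + 4 = 10, A[1][2] + B[2][1] = 0 + 6 = 6) = -1 (attained at k = 0)
  C[1][2] = min over k of (A[1][0] + B[0][2] = 2 + 4 = 6, A[1][1] + B[1][2] = 6 + 4 = 10, A[1][2] + B[2][2] = 0 + 1 = 1) = 1 (attained at k = 2)
  C[2][0] = min over k of (A[2][0] + B[0][0] = 4 + 2 = 6, A[2][1] + B[1][0] = 1 + -4 = -3, A[2][2] + B[2][0] = 0 + 3 = 3) = -3 (attained at k = 1)
  C[2][1] = min over k of (A[2][0] + B[0][1] = 4 + -3 = 1, A[2][1] + B[1][1] = 1 + 4 = 5, A[2][2] + B[2][1] = 0 + 6 = 6) = 1 (attained at k = 0)
  C[2][2] = min over k of (A[2][0] + B[0][2] = 4 + 4 = 8, A[2][1] + B[1][2] = 1 + 4 = 5, A[2][2] + B[2][2] = 0 + 1 = 1) = 1 (attained at k = 2)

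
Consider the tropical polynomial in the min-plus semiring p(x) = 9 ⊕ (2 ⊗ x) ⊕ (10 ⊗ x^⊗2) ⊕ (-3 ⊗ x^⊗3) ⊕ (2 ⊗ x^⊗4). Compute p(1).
p(1) = 0

A tropical monomial a ⊗ x^⊗i evaluates to a + i · x. Evaluating each term at x = 1:
  Term 0 contributes 9 + 0 · 1 = 9
  Term 1 contributes 2 + 1 · 1 = 3
  Term 2 contributes 10 + 2 · 1 = 12
  Term 3 contributes -3 + 3 · 1 = 0
  Term 4 contributes 2 + 4 · 1 = 6
p(1) = ⊕ of these = min[9, 3, 12, 0, 6] = 0.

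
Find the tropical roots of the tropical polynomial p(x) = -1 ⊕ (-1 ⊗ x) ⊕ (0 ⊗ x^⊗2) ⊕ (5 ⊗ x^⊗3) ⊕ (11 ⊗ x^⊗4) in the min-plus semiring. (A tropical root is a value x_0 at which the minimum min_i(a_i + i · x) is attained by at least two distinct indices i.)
Roots: {-6, -5, -1, 0}

Each tropical root is a break point of the lower envelope of the lines y = a_i + i · x (there are 5 lines, with slopes 0, 1, ..., 4). Only the lines that attain the minimum somewhere contribute to roots; other lines are dominated. Here the surviving (envelope) indices are i = 4, i = 3, i = 2, i = 1, i = 0.
Intersections between consecutive envelope lines give the roots: for adjacent envelope indices i < j the intersection is x = (a_i − a_j) / (j − i). Reading off the sorted break points: {-6, -5, -1, 0}.
Verification: at each break x_0, at least two indices attain the minimum of min_i(a_i + i · x_0).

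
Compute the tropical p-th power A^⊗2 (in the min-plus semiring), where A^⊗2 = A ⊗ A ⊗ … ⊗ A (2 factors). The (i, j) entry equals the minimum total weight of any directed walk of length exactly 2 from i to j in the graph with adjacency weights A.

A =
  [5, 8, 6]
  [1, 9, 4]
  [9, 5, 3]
A^⊗2 =
  [9, 11, 9]
  [6, 9, 7]
  [6, 8, 6]

Each entry (A^⊗2)_ij equals the minimum over all length-2 walks i = v_0 → v_1 → … → v_2 = j of Σ_t A[v_t][v_{t+1}]. For example, for (i, j) = (0, 2) we minimise over 3 possible intermediate vertex sequences; the minimum is 9, attained along the walk 0 → 2 → 2.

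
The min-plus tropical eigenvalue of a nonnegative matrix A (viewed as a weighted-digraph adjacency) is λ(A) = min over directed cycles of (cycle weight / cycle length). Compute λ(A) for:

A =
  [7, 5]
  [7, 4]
λ(A) = 4

Enumerate directed cycles and compute their means (weight / length). Sample:
  cycle 0 → 0: weight = 7, length = 1, mean = 7/1 ≈ 7.000
  cycle 1 → 1: weight = 4, length = 1, mean = 4/1 ≈ 4.000
  cycle 0 → 1 → 0: weight = 12, length = 2, mean = 12/2 ≈ 6.000
  cycle 1 → 0 → 1: weight = 12, length = 2, mean = 12/2 ≈ 6.000
Minimum mean = 4.000, attained e.g. along the cycle 1 → 1 with weight 4 and length 1. So λ(A) = 4/1 = 4.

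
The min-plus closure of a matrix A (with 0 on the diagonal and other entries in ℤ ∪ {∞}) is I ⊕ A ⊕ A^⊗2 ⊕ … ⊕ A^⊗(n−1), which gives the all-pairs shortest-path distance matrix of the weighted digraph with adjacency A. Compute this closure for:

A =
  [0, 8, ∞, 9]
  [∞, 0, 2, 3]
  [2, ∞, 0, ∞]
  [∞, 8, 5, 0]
Closure =
  [0, 8, 10, 9]
  [4, 0, 2, 3]
  [2, 10, 0, 11]
  [7, 8, 5, 0]

This is the Floyd-Warshall all-pairs shortest-path computation. For each intermediate vertex k = 0, 1, …, 3, update dist[i][j] ← min(dist[i][j], dist[i][k] + dist[k][j]). The final matrix gives, for each (i, j), the minimum total weight of any directed path from i to j (possibly empty when i = j).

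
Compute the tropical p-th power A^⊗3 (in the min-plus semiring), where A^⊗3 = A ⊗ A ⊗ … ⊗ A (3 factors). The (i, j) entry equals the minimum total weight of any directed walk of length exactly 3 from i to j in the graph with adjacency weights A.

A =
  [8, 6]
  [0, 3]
A^⊗3 =
  [9, 12]
  [6, 9]

Each entry (A^⊗3)_ij equals the minimum over all length-3 walks i = v_0 → v_1 → … → v_3 = j of Σ_t A[v_t][v_{t+1}]. For example, for (i, j) = (0, 1) we minimise over 4 possible intermediate vertex sequences; the minimum is 12, attained along the walk 0 → 1 → 0 → 1.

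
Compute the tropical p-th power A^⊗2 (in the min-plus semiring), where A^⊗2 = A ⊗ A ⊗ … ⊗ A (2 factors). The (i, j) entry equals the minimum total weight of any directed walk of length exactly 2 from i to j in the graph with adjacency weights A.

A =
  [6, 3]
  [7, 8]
A^⊗2 =
  [10, 9]
  [13, 10]

Each entry (A^⊗2)_ij equals the minimum over all length-2 walks i = v_0 → v_1 → … → v_2 = j of Σ_t A[v_t][v_{t+1}]. For example, for (i, j) = (0, 1) we minimise over 2 possible intermediate vertex sequences; the minimum is 9, attained along the walk 0 → 0 → 1.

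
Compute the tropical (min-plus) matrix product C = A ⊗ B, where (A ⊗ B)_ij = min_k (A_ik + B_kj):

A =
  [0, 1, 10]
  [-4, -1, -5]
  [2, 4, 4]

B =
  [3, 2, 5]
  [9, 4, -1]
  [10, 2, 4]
A ⊗ B =
  [3, 2, 0]
  [-1, -3, -2]
  [5, 4, 3]

Apply the min-plus product entry-by-entry:
  C[0][0] = min over k of (A[0][0] + B[0][0] = 0 + 3 = 3, A[0][1] + B[1][0] = 1 + 9 = 10, A[0][2] + B[2][0] = 10 + 10 = 20) = 3 (attained at k = 0)
  C[0][1] = min over k of (A[0][0] + B[0][1] = 0 + 2 = 2, A[0][1] + B[1][1] = 1 + 4 = 5, A[0][2] + B[2][1] = 10 + 2 = 12) = 2 (attained at k = 0)
  C[0][2] = min over k of (A[0][0] + B[0][2] = 0 + 5 = 5, A[0][1] + B[1][2] = 1 + -1 = 0, A[0][2] + B[2][2] = 10 + 4 = 14) = 0 (attained at k = 1)
  C[1][0] = min over k of (A[1][0] + B[0][0] = -4 + 3 = -1, A[1][1] + B[1][0] = -1 + 9 = 8, A[1][2] + B[2][0] = -5 + 10 = 5) = -1 (attained at k = 0)
  C[1][1] = min over k of (A[1][0] + B[0][1] = -4 + 2 = -2, A[1][1] + B[1][1] = -1 + 4 = 3, A[1][2] + B[2][1] = -5 + 2 = -3) = -3 (attained at k = 2)
  C[1][2] = min over k of (A[1][0] + B[0][2] = -4 + 5 = 1, A[1][1] + B[1][2] = -1 + -1 = -2, A[1][2] + B[2][2] = -5 + 4 = -1) = -2 (attained at k = 1)
  C[2][0] = min over k of (A[2][0] + B[0][0] = 2 + 3 = 5, A[2][1] + B[1][0] = 4 + 9 = 13, A[2][2] + B[2][0] = 4 + 10 = 14) = 5 (attained at k = 0)
  C[2][1] = min over k of (A[2][0] + B[0][1] = 2 + 2 = 4, A[2][1] + B[1][1] = 4 + 4 = 8, A[2][2] + B[2][1] = 4 + 2 = 6) = 4 (attained at k = 0)
  C[2][2] = min over k of (A[2][0] + B[0][2] = 2 + 5 = 7, A[2][1] + B[1][2] = 4 + -1 = 3, A[2][2] + B[2][2] = 4 + 4 = 8) = 3 (attained at k = 1)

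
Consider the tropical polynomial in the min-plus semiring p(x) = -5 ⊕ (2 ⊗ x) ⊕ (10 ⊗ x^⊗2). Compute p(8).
p(8) = -5

A tropical monomial a ⊗ x^⊗i evaluates to a + i · x. Evaluating each term at x = 8:
  Term 0 contributes -5 + 0 · 8 = -5
  Term 1 contributes 2 + 1 · 8 = 10
  Term 2 contributes 10 + 2 · 8 = 26
p(8) = ⊕ of these = min[-5, 10, 26] = -5.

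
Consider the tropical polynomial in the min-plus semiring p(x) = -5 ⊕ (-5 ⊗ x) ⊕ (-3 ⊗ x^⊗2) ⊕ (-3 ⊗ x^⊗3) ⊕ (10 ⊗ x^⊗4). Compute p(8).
p(8) = -5

A tropical monomial a ⊗ x^⊗i evaluates to a + i · x. Evaluating each term at x = 8:
  Term 0 contributes -5 + 0 · 8 = -5
  Term 1 contributes -5 + 1 · 8 = 3
  Term 2 contributes -3 + 2 · 8 = 13
  Term 3 contributes -3 + 3 · 8 = 21
  Term 4 contributes 10 + 4 · 8 = 42
p(8) = ⊕ of these = min[-5, 3, 13, 21, 42] = -5.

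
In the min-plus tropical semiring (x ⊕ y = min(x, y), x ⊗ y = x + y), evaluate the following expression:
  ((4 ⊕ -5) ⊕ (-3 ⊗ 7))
((4 ⊕ -5) ⊕ (-3 ⊗ 7)) = -5

Expand innermost to outermost. Recall ⊕ takes the minimum of its arguments and ⊗ takes their sum. Working out the expression ((4 ⊕ -5) ⊕ (-3 ⊗ 7)) gives -5.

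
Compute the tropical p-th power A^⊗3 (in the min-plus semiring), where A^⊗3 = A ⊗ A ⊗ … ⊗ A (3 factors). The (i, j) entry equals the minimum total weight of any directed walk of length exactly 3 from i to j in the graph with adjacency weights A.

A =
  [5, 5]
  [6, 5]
A^⊗3 =
  [15, 15]
  [16, 15]

Each entry (A^⊗3)_ij equals the minimum over all length-3 walks i = v_0 → v_1 → … → v_3 = j of Σ_t A[v_t][v_{t+1}]. For example, for (i, j) = (0, 1) we minimise over 4 possible intermediate vertex sequences; the minimum is 15, attained along the walk 0 → 0 → 0 → 1.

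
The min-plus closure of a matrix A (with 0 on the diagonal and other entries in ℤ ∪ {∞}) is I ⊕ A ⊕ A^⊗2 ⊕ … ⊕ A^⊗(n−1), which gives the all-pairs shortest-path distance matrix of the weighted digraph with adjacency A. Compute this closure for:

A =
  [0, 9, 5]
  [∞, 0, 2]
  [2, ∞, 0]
Closure =
  [0, 9, 5]
  [4, 0, 2]
  [2, 11, 0]

This is the Floyd-Warshall all-pairs shortest-path computation. For each intermediate vertex k = 0, 1, …, 2, update dist[i][j] ← min(dist[i][j], dist[i][k] + dist[k][j]). The final matrix gives, for each (i, j), the minimum total weight of any directed path from i to j (possibly empty when i = j).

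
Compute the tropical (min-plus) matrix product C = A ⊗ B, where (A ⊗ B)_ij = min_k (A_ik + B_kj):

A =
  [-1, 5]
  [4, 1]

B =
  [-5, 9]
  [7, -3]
A ⊗ B =
  [-6, 2]
  [-1, -2]

Apply the min-plus product entry-by-entry:
  C[0][0] = min over k of (A[0][0] + B[0][0] = -1 + -5 = -6, A[0][1] + B[1][0] = 5 + 7 = 12) = -6 (attained at k = 0)
  C[0][1] = min over k of (A[0][0] + B[0][1] = -1 + 9 = 8, A[0][1] + B[1][1] = 5 + -3 = 2) = 2 (attained at k = 1)
  C[1][0] = min over k of (A[1][0] + B[0][0] = 4 + -5 = -1, A[1][1] + B[1][0] = 1 + 7 = 8) = -1 (attained at k = 0)
  C[1][1] = min over k of (A[1][0] + B[0][1] = 4 + 9 = 13, A[1][1] + B[1][1] = 1 + -3 = -2) = -2 (attained at k = 1)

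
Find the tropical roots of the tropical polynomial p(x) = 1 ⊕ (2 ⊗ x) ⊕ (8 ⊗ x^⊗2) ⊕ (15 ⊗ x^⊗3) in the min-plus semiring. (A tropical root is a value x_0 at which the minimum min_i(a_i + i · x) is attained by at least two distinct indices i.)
Roots: {-7, -6, -1}

Each tropical root is a break point of the lower envelope of the lines y = a_i + i · x (there are 4 lines, with slopes 0, 1, ..., 3). Only the lines that attain the minimum somewhere contribute to roots; other lines are dominated. Here the surviving (envelope) indices are i = 3, i = 2, i = 1, i = 0.
Intersections between consecutive envelope lines give the roots: for adjacent envelope indices i < j the intersection is x = (a_i − a_j) / (j − i). Reading off the sorted break points: {-7, -6, -1}.
Verification: at each break x_0, at least two indices attain the minimum of min_i(a_i + i · x_0).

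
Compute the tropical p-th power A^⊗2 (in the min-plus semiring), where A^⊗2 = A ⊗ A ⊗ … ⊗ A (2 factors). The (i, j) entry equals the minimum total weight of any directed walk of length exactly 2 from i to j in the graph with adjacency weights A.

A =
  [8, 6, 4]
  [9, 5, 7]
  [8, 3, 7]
A^⊗2 =
  [12, 7, 11]
  [14, 10, 12]
  [12, 8, 10]

Each entry (A^⊗2)_ij equals the minimum over all length-2 walks i = v_0 → v_1 → … → v_2 = j of Σ_t A[v_t][v_{t+1}]. For example, for (i, j) = (0, 2) we minimise over 3 possible intermediate vertex sequences; the minimum is 11, attained along the walk 0 → 2 → 2.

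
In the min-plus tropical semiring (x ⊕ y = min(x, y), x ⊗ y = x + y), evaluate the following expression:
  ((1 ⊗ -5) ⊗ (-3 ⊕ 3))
((1 ⊗ -5) ⊗ (-3 ⊕ 3)) = -7

Expand innermost to outermost. Recall ⊕ takes the minimum of its arguments and ⊗ takes their sum. Working out the expression ((1 ⊗ -5) ⊗ (-3 ⊕ 3)) gives -7.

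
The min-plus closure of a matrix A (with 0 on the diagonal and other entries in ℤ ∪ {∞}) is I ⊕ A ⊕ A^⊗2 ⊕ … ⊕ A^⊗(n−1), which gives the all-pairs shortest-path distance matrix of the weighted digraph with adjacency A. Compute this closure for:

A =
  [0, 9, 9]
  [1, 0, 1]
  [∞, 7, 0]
Closure =
  [0, 9, 9]
  [1, 0, 1]
  [8, 7, 0]

This is the Floyd-Warshall all-pairs shortest-path computation. For each intermediate vertex k = 0, 1, …, 2, update dist[i][j] ← min(dist[i][j], dist[i][k] + dist[k][j]). The final matrix gives, for each (i, j), the minimum total weight of any directed path from i to j (possibly empty when i = j).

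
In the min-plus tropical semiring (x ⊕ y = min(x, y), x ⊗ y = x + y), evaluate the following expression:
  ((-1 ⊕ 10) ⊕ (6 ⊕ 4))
((-1 ⊕ 10) ⊕ (6 ⊕ 4)) = -1

Expand innermost to outermost. Recall ⊕ takes the minimum of its arguments and ⊗ takes their sum. Working out the expression ((-1 ⊕ 10) ⊕ (6 ⊕ 4)) gives -1.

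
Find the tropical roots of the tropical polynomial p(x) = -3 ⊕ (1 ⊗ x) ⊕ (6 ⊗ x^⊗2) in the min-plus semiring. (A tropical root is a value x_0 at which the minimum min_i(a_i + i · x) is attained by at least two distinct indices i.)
Roots: {-5, -4}

Each tropical root is a break point of the lower envelope of the lines y = a_i + i · x (there are 3 lines, with slopes 0, 1, ..., 2). Only the lines that attain the minimum somewhere contribute to roots; other lines are dominated. Here the surviving (envelope) indices are i = 2, i = 1, i = 0.
Intersections between consecutive envelope lines give the roots: for adjacent envelope indices i < j the intersection is x = (a_i − a_j) / (j − i). Reading off the sorted break points: {-5, -4}.
Verification: at each break x_0, at least two indices attain the minimum of min_i(a_i + i · x_0).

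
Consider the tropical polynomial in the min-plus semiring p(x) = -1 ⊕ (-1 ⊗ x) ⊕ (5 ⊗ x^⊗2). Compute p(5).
p(5) = -1

A tropical monomial a ⊗ x^⊗i evaluates to a + i · x. Evaluating each term at x = 5:
  Term 0 contributes -1 + 0 · 5 = -1
  Term 1 contributes -1 + 1 · 5 = 4
  Term 2 contributes 5 + 2 · 5 = 15
p(5) = ⊕ of these = min[-1, 4, 15] = -1.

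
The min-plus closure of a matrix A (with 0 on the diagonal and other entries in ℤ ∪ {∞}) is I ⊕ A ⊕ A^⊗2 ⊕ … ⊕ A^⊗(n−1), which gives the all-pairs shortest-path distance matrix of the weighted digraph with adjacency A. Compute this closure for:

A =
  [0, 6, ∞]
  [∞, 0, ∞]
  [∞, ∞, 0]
Closure =
  [0, 6, ∞]
  [∞, 0, ∞]
  [∞, ∞, 0]

This is the Floyd-Warshall all-pairs shortest-path computation. For each intermediate vertex k = 0, 1, …, 2, update dist[i][j] ← min(dist[i][j], dist[i][k] + dist[k][j]). The final matrix gives, for each (i, j), the minimum total weight of any directed path from i to j (possibly empty when i = j).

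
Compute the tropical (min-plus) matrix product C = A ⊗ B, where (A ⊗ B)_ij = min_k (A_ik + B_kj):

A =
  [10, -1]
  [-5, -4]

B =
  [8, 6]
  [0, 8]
A ⊗ B =
  [-1, 7]
  [-4, 1]

Apply the min-plus product entry-by-entry:
  C[0][0] = min over k of (A[0][0] + B[0][0] = 10 + 8 = 18, A[0][1] + B[1][0] = -1 + 0 = -1) = -1 (attained at k = 1)
  C[0][1] = min over k of (A[0][0] + B[0][1] = 10 + 6 = 16, A[0][1] + B[1][1] = -1 + 8 = 7) = 7 (attained at k = 1)
  C[1][0] = min over k of (A[1][0] + B[0][0] = -5 + 8 = 3, A[1][1] + B[1][0] = -4 + 0 = -4) = -4 (attained at k = 1)
  C[1][1] = min over k of (A[1][0] + B[0][1] = -5 + 6 = 1, A[1][1] + B[1][1] = -4 + 8 = 4) = 1 (attained at k = 0)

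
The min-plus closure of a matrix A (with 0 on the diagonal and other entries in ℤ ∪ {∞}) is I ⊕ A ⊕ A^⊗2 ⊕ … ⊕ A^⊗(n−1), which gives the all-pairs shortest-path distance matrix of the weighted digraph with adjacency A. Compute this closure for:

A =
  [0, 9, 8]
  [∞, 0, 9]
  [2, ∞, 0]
Closure =
  [0, 9, 8]
  [11, 0, 9]
  [2, 11, 0]

This is the Floyd-Warshall all-pairs shortest-path computation. For each intermediate vertex k = 0, 1, …, 2, update dist[i][j] ← min(dist[i][j], dist[i][k] + dist[k][j]). The final matrix gives, for each (i, j), the minimum total weight of any directed path from i to j (possibly empty when i = j).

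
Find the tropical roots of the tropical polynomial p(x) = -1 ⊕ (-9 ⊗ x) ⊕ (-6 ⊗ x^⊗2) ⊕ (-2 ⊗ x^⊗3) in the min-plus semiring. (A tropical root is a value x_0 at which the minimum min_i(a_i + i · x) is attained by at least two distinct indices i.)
Roots: {-4, -3, 8}

Each tropical root is a break point of the lower envelope of the lines y = a_i + i · x (there are 4 lines, with slopes 0, 1, ..., 3). Only the lines that attain the minimum somewhere contribute to roots; other lines are dominated. Here the surviving (envelope) indices are i = 3, i = 2, i = 1, i = 0.
Intersections between consecutive envelope lines give the roots: for adjacent envelope indices i < j the intersection is x = (a_i − a_j) / (j − i). Reading off the sorted break points: {-4, -3, 8}.
Verification: at each break x_0, at least two indices attain the minimum of min_i(a_i + i · x_0).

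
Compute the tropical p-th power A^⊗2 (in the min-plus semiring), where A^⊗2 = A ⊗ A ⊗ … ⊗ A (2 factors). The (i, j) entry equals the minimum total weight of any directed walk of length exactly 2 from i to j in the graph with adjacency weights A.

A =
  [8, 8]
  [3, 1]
A^⊗2 =
  [11, 9]
  [4, 2]

Each entry (A^⊗2)_ij equals the minimum over all length-2 walks i = v_0 → v_1 → … → v_2 = j of Σ_t A[v_t][v_{t+1}]. For example, for (i, j) = (0, 1) we minimise over 2 possible intermediate vertex sequences; the minimum is 9, attained along the walk 0 → 1 → 1.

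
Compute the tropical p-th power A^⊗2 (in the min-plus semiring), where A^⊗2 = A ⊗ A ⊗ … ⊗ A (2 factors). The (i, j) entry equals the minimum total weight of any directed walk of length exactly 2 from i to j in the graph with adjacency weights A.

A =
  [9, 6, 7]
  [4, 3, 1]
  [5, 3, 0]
A^⊗2 =
  [10, 9, 7]
  [6, 4, 1]
  [5, 3, 0]

Each entry (A^⊗2)_ij equals the minimum over all length-2 walks i = v_0 → v_1 → … → v_2 = j of Σ_t A[v_t][v_{t+1}]. For example, for (i, j) = (0, 2) we minimise over 3 possible intermediate vertex sequences; the minimum is 7, attained along the walk 0 → 1 → 2.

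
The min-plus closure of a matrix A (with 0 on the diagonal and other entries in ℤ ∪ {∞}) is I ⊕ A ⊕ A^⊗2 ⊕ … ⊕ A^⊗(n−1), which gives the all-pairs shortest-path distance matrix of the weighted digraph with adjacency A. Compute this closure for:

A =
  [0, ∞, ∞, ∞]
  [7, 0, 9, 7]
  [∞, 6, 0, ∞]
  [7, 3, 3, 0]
Closure =
  [0, ∞, ∞, ∞]
  [7, 0, 9, 7]
  [13, 6, 0, 13]
  [7, 3, 3, 0]

This is the Floyd-Warshall all-pairs shortest-path computation. For each intermediate vertex k = 0, 1, …, 3, update dist[i][j] ← min(dist[i][j], dist[i][k] + dist[k][j]). The final matrix gives, for each (i, j), the minimum total weight of any directed path from i to j (possibly empty when i = j).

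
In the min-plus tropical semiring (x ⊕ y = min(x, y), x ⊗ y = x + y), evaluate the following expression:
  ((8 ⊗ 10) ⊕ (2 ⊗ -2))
((8 ⊗ 10) ⊕ (2 ⊗ -2)) = 0

Expand innermost to outermost. Recall ⊕ takes the minimum of its arguments and ⊗ takes their sum. Working out the expression ((8 ⊗ 10) ⊕ (2 ⊗ -2)) gives 0.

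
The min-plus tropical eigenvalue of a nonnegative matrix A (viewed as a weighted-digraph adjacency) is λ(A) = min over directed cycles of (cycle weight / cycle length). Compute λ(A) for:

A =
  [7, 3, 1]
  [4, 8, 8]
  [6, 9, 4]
λ(A) = 7/2

Enumerate directed cycles and compute their means (weight / length). Sample:
  cycle 0 → 0: weight = 7, length = 1, mean = 7/1 ≈ 7.000
  cycle 1 → 1: weight = 8, length = 1, mean = 8/1 ≈ 8.000
  cycle 2 → 2: weight = 4, length = 1, mean = 4/1 ≈ 4.000
  cycle 0 → 1 → 0: weight = 7, length = 2, mean = 7/2 ≈ 3.500
  cycle 0 → 2 → 0: weight = 7, length = 2, mean = 7/2 ≈ 3.500
  cycle 1 → 0 → 1: weight = 7, length = 2, mean = 7/2 ≈ 3.500
Minimum mean = 3.500, attained e.g. along the cycle 0 → 1 → 0 with weight 7 and length 2. So λ(A) = 7/2 = 7/2.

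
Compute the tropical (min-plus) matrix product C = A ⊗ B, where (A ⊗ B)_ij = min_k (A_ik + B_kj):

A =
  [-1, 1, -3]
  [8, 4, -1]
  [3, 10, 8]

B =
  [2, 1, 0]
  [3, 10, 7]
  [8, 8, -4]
A ⊗ B =
  [1, 0, -7]
  [7, 7, -5]
  [5, 4, 3]

Apply the min-plus product entry-by-entry:
  C[0][0] = min over k of (A[0][0] + B[0][0] = -1 + 2 = 1, A[0][1] + B[1][0] = 1 + 3 = 4, A[0][2] + B[2][0] = -3 + 8 = 5) = 1 (attained at k = 0)
  C[0][1] = min over k of (A[0][0] + B[0][1] = -1 + 1 = 0, A[0][1] + B[1][1] = 1 + 10 = 11, A[0][2] + B[2][1] = -3 + 8 = 5) = 0 (attained at k = 0)
  C[0][2] = min over k of (A[0][0] + B[0][2] = -1 + 0 = -1, A[0][1] + B[1][2] = 1 + 7 = 8, A[0][2] + B[2][2] = -3 + -4 = -7) = -7 (attained at k = 2)
  C[1][0] = min over k of (A[1][0] + B[0][0] = 8 + 2 = 10, A[1][1] + B[1][0] = 4 + 3 = 7, A[1][2] + B[2][0] = -1 + 8 = 7) = 7 (attained at k = 1)
  C[1][1] = min over k of (A[1][0] + B[0][1] = 8 + 1 = 9, A[1][1] + B[1][1] = 4 + 10 = 14, A[1][2] + B[2][1] = -1 + 8 = 7) = 7 (attained at k = 2)
  C[1][2] = min over k of (A[1][0] + B[0][2] = 8 + 0 = 8, A[1][1] + B[1][2] = 4 + 7 = 11, A[1][2] + B[2][2] = -1 + -4 = -5) = -5 (attained at k = 2)
  C[2][0] = min over k of (A[2][0] + B[0][0] = 3 + 2 = 5, A[2][1] + B[1][0] = 10 + 3 = 13, A[2][2] + B[2][0] = 8 + 8 = 16) = 5 (attained at k = 0)
  C[2][1] = min over k of (A[2][0] + B[0][1] = 3 + 1 = 4, A[2][1] + B[1][1] = 10 + 10 = 20, A[2][2] + B[2][1] = 8 + 8 = 16) = 4 (attained at k = 0)
  C[2][2] = min over k of (A[2][0] + B[0][2] = 3 + 0 = 3, A[2][1] + B[1][2] = 10 + 7 = 17, A[2][2] + B[2][2] = 8 + -4 = 4) = 3 (attained at k = 0)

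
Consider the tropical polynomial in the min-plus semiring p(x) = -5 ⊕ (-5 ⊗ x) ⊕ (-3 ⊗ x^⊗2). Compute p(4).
p(4) = -5

A tropical monomial a ⊗ x^⊗i evaluates to a + i · x. Evaluating each term at x = 4:
  Term 0 contributes -5 + 0 · 4 = -5
  Term 1 contributes -5 + 1 · 4 = -1
  Term 2 contributes -3 + 2 · 4 = 5
p(4) = ⊕ of these = min[-5, -1, 5] = -5.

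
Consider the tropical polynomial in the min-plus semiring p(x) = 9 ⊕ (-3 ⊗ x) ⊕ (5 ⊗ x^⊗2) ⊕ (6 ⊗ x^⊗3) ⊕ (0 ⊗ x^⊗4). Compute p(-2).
p(-2) = -8

A tropical monomial a ⊗ x^⊗i evaluates to a + i · x. Evaluating each term at x = -2:
  Term 0 contributes 9 + 0 · -2 = 9
  Term 1 contributes -3 + 1 · -2 = -5
  Term 2 contributes 5 + 2 · -2 = 1
  Term 3 contributes 6 + 3 · -2 = 0
  Term 4 contributes 0 + 4 · -2 = -8
p(-2) = ⊕ of these = min[9, -5, 1, 0, -8] = -8.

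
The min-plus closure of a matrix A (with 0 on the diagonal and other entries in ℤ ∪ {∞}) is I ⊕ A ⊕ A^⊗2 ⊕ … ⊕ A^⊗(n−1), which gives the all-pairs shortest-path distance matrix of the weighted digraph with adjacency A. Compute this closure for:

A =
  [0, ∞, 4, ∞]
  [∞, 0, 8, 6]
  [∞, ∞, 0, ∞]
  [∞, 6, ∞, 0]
Closure =
  [0, ∞, 4, ∞]
  [∞, 0, 8, 6]
  [∞, ∞, 0, ∞]
  [∞, 6, 14, 0]

This is the Floyd-Warshall all-pairs shortest-path computation. For each intermediate vertex k = 0, 1, …, 3, update dist[i][j] ← min(dist[i][j], dist[i][k] + dist[k][j]). The final matrix gives, for each (i, j), the minimum total weight of any directed path from i to j (possibly empty when i = j).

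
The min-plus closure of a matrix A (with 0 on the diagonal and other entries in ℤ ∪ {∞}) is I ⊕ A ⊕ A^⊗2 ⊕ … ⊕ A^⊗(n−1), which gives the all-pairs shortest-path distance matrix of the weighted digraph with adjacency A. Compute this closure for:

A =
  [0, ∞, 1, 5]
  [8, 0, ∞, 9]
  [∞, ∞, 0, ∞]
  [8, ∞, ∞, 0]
Closure =
  [0, ∞, 1, 5]
  [8, 0, 9, 9]
  [∞, ∞, 0, ∞]
  [8, ∞, 9, 0]

This is the Floyd-Warshall all-pairs shortest-path computation. For each intermediate vertex k = 0, 1, …, 3, update dist[i][j] ← min(dist[i][j], dist[i][k] + dist[k][j]). The final matrix gives, for each (i, j), the minimum total weight of any directed path from i to j (possibly empty when i = j).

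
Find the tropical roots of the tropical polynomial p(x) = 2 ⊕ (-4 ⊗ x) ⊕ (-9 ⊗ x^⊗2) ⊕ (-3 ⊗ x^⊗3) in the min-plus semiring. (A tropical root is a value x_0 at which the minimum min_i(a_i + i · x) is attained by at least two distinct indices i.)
Roots: {-6, 5, 6}

Each tropical root is a break point of the lower envelope of the lines y = a_i + i · x (there are 4 lines, with slopes 0, 1, ..., 3). Only the lines that attain the minimum somewhere contribute to roots; other lines are dominated. Here the surviving (envelope) indices are i = 3, i = 2, i = 1, i = 0.
Intersections between consecutive envelope lines give the roots: for adjacent envelope indices i < j the intersection is x = (a_i − a_j) / (j − i). Reading off the sorted break points: {-6, 5, 6}.
Verification: at each break x_0, at least two indices attain the minimum of min_i(a_i + i · x_0).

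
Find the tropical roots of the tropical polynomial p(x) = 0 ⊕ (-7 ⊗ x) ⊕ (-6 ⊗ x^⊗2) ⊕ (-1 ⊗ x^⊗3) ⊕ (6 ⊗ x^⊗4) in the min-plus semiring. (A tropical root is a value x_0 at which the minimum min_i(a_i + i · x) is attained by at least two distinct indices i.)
Roots: {-7, -5, -1, 7}

Each tropical root is a break point of the lower envelope of the lines y = a_i + i · x (there are 5 lines, with slopes 0, 1, ..., 4). Only the lines that attain the minimum somewhere contribute to roots; other lines are dominated. Here the surviving (envelope) indices are i = 4, i = 3, i = 2, i = 1, i = 0.
Intersections between consecutive envelope lines give the roots: for adjacent envelope indices i < j the intersection is x = (a_i − a_j) / (j − i). Reading off the sorted break points: {-7, -5, -1, 7}.
Verification: at each break x_0, at least two indices attain the minimum of min_i(a_i + i · x_0).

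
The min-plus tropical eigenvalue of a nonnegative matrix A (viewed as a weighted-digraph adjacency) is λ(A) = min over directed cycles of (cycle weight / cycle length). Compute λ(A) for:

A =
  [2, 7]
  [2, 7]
λ(A) = 2

Enumerate directed cycles and compute their means (weight / length). Sample:
  cycle 0 → 0: weight = 2, length = 1, mean = 2/1 ≈ 2.000
  cycle 1 → 1: weight = 7, length = 1, mean = 7/1 ≈ 7.000
  cycle 0 → 1 → 0: weight = 9, length = 2, mean = 9/2 ≈ 4.500
  cycle 1 → 0 → 1: weight = 9, length = 2, mean = 9/2 ≈ 4.500
Minimum mean = 2.000, attained e.g. along the cycle 0 → 0 with weight 2 and length 1. So λ(A) = 2/1 = 2.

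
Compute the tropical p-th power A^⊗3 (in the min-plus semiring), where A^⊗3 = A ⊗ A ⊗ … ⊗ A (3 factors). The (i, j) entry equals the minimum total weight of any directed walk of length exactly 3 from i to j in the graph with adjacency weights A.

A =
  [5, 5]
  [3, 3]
A^⊗3 =
  [11, 11]
  [9, 9]

Each entry (A^⊗3)_ij equals the minimum over all length-3 walks i = v_0 → v_1 → … → v_3 = j of Σ_t A[v_t][v_{t+1}]. For example, for (i, j) = (0, 1) we minimise over 4 possible intermediate vertex sequences; the minimum is 11, attained along the walk 0 → 1 → 1 → 1.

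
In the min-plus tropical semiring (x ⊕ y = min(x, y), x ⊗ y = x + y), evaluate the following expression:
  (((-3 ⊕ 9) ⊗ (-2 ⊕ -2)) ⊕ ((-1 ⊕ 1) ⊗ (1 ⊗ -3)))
(((-3 ⊕ 9) ⊗ (-2 ⊕ -2)) ⊕ ((-1 ⊕ 1) ⊗ (1 ⊗ -3))) = -5

Expand innermost to outermost. Recall ⊕ takes the minimum of its arguments and ⊗ takes their sum. Working out the expression (((-3 ⊕ 9) ⊗ (-2 ⊕ -2)) ⊕ ((-1 ⊕ 1) ⊗ (1 ⊗ -3))) gives -5.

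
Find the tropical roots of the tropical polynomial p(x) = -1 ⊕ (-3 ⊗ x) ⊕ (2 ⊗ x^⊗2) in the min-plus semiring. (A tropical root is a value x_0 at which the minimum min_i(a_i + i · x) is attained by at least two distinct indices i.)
Roots: {-5, 2}

Each tropical root is a break point of the lower envelope of the lines y = a_i + i · x (there are 3 lines, with slopes 0, 1, ..., 2). Only the lines that attain the minimum somewhere contribute to roots; other lines are dominated. Here the surviving (envelope) indices are i = 2, i = 1, i = 0.
Intersections between consecutive envelope lines give the roots: for adjacent envelope indices i < j the intersection is x = (a_i − a_j) / (j − i). Reading off the sorted break points: {-5, 2}.
Verification: at each break x_0, at least two indices attain the minimum of min_i(a_i + i · x_0).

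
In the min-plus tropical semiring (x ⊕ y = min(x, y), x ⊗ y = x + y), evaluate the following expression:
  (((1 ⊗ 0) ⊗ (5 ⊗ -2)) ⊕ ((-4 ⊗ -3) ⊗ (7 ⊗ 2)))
(((1 ⊗ 0) ⊗ (5 ⊗ -2)) ⊕ ((-4 ⊗ -3) ⊗ (7 ⊗ 2))) = 2

Expand innermost to outermost. Recall ⊕ takes the minimum of its arguments and ⊗ takes their sum. Working out the expression (((1 ⊗ 0) ⊗ (5 ⊗ -2)) ⊕ ((-4 ⊗ -3) ⊗ (7 ⊗ 2))) gives 2.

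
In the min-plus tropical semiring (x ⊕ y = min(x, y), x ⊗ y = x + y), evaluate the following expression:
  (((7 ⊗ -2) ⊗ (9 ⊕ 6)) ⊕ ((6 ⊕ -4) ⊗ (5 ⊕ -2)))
(((7 ⊗ -2) ⊗ (9 ⊕ 6)) ⊕ ((6 ⊕ -4) ⊗ (5 ⊕ -2))) = -6

Expand innermost to outermost. Recall ⊕ takes the minimum of its arguments and ⊗ takes their sum. Working out the expression (((7 ⊗ -2) ⊗ (9 ⊕ 6)) ⊕ ((6 ⊕ -4) ⊗ (5 ⊕ -2))) gives -6.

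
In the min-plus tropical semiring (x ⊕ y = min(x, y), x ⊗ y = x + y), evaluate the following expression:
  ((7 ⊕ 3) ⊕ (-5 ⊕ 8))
((7 ⊕ 3) ⊕ (-5 ⊕ 8)) = -5

Expand innermost to outermost. Recall ⊕ takes the minimum of its arguments and ⊗ takes their sum. Working out the expression ((7 ⊕ 3) ⊕ (-5 ⊕ 8)) gives -5.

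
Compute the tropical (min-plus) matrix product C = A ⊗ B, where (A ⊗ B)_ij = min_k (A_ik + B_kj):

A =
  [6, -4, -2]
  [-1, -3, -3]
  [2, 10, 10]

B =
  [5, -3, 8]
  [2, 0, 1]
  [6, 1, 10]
A ⊗ B =
  [-2, -4, -3]
  [-1, -4, -2]
  [7, -1, 10]

Apply the min-plus product entry-by-entry:
  C[0][0] = min over k of (A[0][0] + B[0][0] = 6 + 5 = 11, A[0][1] + B[1][0] = -4 + 2 = -2, A[0][2] + B[2][0] = -2 + 6 = 4) = -2 (attained at k = 1)
  C[0][1] = min over k of (A[0][0] + B[0][1] = 6 + -3 = 3, A[0][1] + B[1][1] = -4 + 0 = -4, A[0][2] + B[2][1] = -2 + 1 = -1) = -4 (attained at k = 1)
  C[0][2] = min over k of (A[0][0] + B[0][2] = 6 + 8 = 14, A[0][1] + B[1][2] = -4 + 1 = -3, A[0][2] + B[2][2] = -2 + 10 = 8) = -3 (attained at k = 1)
  C[1][0] = min over k of (A[1][0] + B[0][0] = -1 + 5 = 4, A[1][1] + B[1][0] = -3 + 2 = -1, A[1][2] + B[2][0] = -3 + 6 = 3) = -1 (attained at k = 1)
  C[1][1] = min over k of (A[1][0] + B[0][1] = -1 + -3 = -4, A[1][1] + B[1][1] = -3 + 0 = -3, A[1][2] + B[2][1] = -3 + 1 = -2) = -4 (attained at k = 0)
  C[1][2] = min over k of (A[1][0] + B[0][2] = -1 + 8 = 7, A[1][1] + B[1][2] = -3 + 1 = -2, A[1][2] + B[2][2] = -3 + 10 = 7) = -2 (attained at k = 1)
  C[2][0] = min over k of (A[2][0] + B[0][0] = 2 + 5 = 7, A[2][1] + B[1][0] = 10 + 2 = 12, A[2][2] + B[2][0] = 10 + 6 = 16) = 7 (attained at k = 0)
  C[2][1] = min over k of (A[2][0] + B[0][1] = 2 + -3 = -1, A[2][1] + B[1][1] = 10 + 0 = 10, A[2][2] + B[2][1] = 10 + 1 = 11) = -1 (attained at k = 0)
  C[2][2] = min over k of (A[2][0] + B[0][2] = 2 + 8 = 10, A[2][1] + B[1][2] = 10 + 1 = 11, A[2][2] + B[2][2] = 10 + 10 = 20) = 10 (attained at k = 0)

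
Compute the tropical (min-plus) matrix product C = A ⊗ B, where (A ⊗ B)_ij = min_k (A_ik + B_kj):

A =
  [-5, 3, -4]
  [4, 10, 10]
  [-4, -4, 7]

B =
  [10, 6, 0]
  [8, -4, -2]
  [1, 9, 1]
A ⊗ B =
  [-3, -1, -5]
  [11, 6, 4]
  [4, -8, -6]

Apply the min-plus product entry-by-entry:
  C[0][0] = min over k of (A[0][0] + B[0][0] = -5 + 10 = 5, A[0][1] + B[1][0] = 3 + 8 = 11, A[0][2] + B[2][0] = -4 + 1 = -3) = -3 (attained at k = 2)
  C[0][1] = min over k of (A[0][0] + B[0][1] = -5 + 6 = 1, A[0][1] + B[1][1] = 3 + -4 = -1, A[0][2] + B[2][1] = -4 + 9 = 5) = -1 (attained at k = 1)
  C[0][2] = min over k of (A[0][0] + B[0][2] = -5 + 0 = -5, A[0][1] + B[1][2] = 3 + -2 = 1, A[0][2] + B[2][2] = -4 + 1 = -3) = -5 (attained at k = 0)
  C[1][0] = min over k of (A[1][0] + B[0][0] = 4 + 10 = 14, A[1][1] + B[1][0] = 10 + 8 = 18, A[1][2] + B[2][0] = 10 + 1 = 11) = 11 (attained at k = 2)
  C[1][1] = min over k of (A[1][0] + B[0][1] = 4 + 6 = 10, A[1][1] + B[1][1] = 10 + -4 = 6, A[1][2] + B[2][1] = 10 + 9 = 19) = 6 (attained at k = 1)
  C[1][2] = min over k of (A[1][0] + B[0][2] = 4 + 0 = 4, A[1][1] + B[1][2] = 10 + -2 = 8, A[1][2] + B[2][2] = 10 + 1 = 11) = 4 (attained at k = 0)
  C[2][0] = min over k of (A[2][0] + B[0][0] = -4 + 10 = 6, A[2][1] + B[1][0] = -4 + 8 = 4, A[2][2] + B[2][0] = 7 + 1 = 8) = 4 (attained at k = 1)
  C[2][1] = min over k of (A[2][0] + B[0][1] = -4 + 6 = 2, A[2][1] + B[1][1] = -4 + -4 = -8, A[2][2] + B[2][1] = 7 + 9 = 16) = -8 (attained at k = 1)
  C[2][2] = min over k of (A[2][0] + B[0][2] = -4 + 0 = -4, A[2][1] + B[1][2] = -4 + -2 = -6, A[2][2] + B[2][2] = 7 + 1 = 8) = -6 (attained at k = 1)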